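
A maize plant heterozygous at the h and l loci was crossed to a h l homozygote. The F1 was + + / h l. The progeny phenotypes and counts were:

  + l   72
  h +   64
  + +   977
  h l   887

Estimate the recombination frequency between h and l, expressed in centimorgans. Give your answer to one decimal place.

The recombinant classes are + l and h +: 72 + 64 = 136.
Recombination frequency = 136/2000 = 0.0680 ≈ 6.8%, i.e. 6.8 centimorgans.

6.8 centimorgans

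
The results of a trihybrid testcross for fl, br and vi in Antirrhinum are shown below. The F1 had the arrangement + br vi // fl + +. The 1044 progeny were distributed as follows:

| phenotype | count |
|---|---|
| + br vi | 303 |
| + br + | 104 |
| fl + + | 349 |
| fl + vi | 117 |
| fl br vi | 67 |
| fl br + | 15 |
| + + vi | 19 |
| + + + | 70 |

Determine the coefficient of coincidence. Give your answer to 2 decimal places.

The two rarest classes, + + vi and fl br +, are the double crossovers. Comparing them with the parentals, only the br allele has switched, so br is the middle locus and the order is fl – br – vi.
fl–br: (137 + 34)/1044 = 0.1638; br–vi: (221 + 34)/1044 = 0.2443.
Expected DCO frequency = 0.1638 × 0.2443 ≈ 0.04002; observed = 34/1044 ≈ 0.03257.
Coefficient of coincidence = 0.03257/0.04002 ≈ 0.81.

0.81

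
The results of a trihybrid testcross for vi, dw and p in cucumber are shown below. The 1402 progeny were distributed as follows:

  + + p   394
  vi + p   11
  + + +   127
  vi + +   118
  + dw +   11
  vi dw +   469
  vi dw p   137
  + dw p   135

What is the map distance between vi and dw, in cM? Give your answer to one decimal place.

The two most frequent reciprocal classes, vi dw + and + + p, are the parental types, so the F1 was vi dw + / + + p.
The two rarest classes, + dw + and vi + p, are the double crossovers. Comparing them with the parentals, only the vi allele has switched, so vi is the middle locus and the order is dw – vi – p.
Crossovers in the dw–vi interval produce the single-crossover classes vi + + and + dw p (118 + 135 = 253) plus the double crossovers (22).
RF(dw–vi) = (253 + 22) / 1402 = 275/1402 = 0.1961 → 19.6 cM.

19.6 cM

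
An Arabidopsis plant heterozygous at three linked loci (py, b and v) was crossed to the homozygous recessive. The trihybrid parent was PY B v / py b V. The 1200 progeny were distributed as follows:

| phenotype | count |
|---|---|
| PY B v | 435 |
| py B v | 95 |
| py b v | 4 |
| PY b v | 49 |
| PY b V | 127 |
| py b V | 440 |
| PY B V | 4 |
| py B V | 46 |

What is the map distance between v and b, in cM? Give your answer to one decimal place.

8.6 cM

The two rarest classes, PY B V and py b v, are the double crossovers. Comparing them with the parentals, only the v allele has switched, so v is the middle locus and the order is py – v – b.
Crossovers in the v–b interval produce the single-crossover classes PY b v and py B V (49 + 46 = 95) plus the double crossovers (8).
RF(v–b) = (95 + 8) / 1200 = 103/1200 = 0.0858 → 8.6 cM.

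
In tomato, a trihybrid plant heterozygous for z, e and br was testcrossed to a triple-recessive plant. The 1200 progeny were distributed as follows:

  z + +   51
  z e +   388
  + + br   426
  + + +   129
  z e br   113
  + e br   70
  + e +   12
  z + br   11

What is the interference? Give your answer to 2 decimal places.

The two most frequent reciprocal classes, z e + and + + br, are the parental types, so the F1 was z e + / + + br.
The two rarest classes, + e + and z + br, are the double crossovers. Comparing them with the parentals, only the z allele has switched, so z is the middle locus and the order is e – z – br.
e–z: (121 + 23)/1200 = 0.1200; z–br: (242 + 23)/1200 = 0.2208.
Expected DCO frequency = 0.1200 × 0.2208 ≈ 0.02650; observed = 23/1200 ≈ 0.01917.
Coefficient of coincidence = 0.01917/0.02650 ≈ 0.72; interference = 1 − 0.72 = 0.28.

0.28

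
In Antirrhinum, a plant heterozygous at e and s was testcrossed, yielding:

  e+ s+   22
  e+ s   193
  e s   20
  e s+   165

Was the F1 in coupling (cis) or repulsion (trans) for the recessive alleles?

trans

The two most frequent classes are e+ s (193) and e s+ (165); these are the parental (non-recombinant) types.
So the F1 carried e+ s on one chromosome and e s+ on the other — the recessive alleles are on opposite chromosomes (trans / repulsion).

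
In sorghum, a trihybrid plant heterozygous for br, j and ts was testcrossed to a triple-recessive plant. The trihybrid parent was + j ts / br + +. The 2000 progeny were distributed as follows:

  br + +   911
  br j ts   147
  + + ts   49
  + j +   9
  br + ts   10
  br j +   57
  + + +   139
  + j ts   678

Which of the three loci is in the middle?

ts

The two rarest classes, + j + and br + ts, are the double crossovers. Comparing them with the parentals, only the ts allele has switched, so ts is the middle locus and the order is j – ts – br.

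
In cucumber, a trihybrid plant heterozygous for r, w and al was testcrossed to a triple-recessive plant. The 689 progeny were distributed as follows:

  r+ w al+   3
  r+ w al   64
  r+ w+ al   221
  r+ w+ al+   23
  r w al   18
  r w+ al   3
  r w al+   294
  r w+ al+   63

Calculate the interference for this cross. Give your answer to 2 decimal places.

0.34

The two most frequent reciprocal classes, r+ w+ al and r w al+, are the parental types, so the F1 was r+ w+ al / r w al+.
The two rarest classes, r w+ al and r+ w al+, are the double crossovers. Comparing them with the parentals, only the r allele has switched, so r is the middle locus and the order is al – r – w.
al–r: (41 + 6)/689 = 0.0682; r–w: (127 + 6)/689 = 0.1930.
Expected DCO frequency = 0.0682 × 0.1930 ≈ 0.01316; observed = 6/689 ≈ 0.00871.
Coefficient of coincidence = 0.00871/0.01316 ≈ 0.66; interference = 1 − 0.66 = 0.34.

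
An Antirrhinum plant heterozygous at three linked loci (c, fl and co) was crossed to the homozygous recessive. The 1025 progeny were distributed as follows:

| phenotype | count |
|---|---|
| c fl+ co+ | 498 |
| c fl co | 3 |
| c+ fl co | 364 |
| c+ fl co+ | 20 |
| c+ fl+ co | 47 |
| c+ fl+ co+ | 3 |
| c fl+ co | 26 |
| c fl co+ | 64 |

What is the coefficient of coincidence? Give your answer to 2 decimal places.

1.01

The two most frequent reciprocal classes, c+ fl co and c fl+ co+, are the parental types, so the F1 was c+ fl co / c fl+ co+.
The two rarest classes, c fl co and c+ fl+ co+, are the double crossovers. Comparing them with the parentals, only the c allele has switched, so c is the middle locus and the order is co – c – fl.
co–c: (46 + 6)/1025 = 0.0507; c–fl: (111 + 6)/1025 = 0.1141.
Expected DCO frequency = 0.0507 × 0.1141 ≈ 0.00578; observed = 6/1025 ≈ 0.00585.
Coefficient of coincidence = 0.00585/0.00578 ≈ 1.01.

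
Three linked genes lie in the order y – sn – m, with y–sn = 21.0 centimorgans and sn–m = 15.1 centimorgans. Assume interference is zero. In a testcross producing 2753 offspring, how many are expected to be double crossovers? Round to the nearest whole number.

Map distances give recombination frequencies of 0.210 and 0.151 for the two intervals.
With no interference, expected double-crossover frequency = 0.210 × 0.151 = 0.03171.
Expected number = 0.03171 × 2753 = 87.30 ≈ 87.

87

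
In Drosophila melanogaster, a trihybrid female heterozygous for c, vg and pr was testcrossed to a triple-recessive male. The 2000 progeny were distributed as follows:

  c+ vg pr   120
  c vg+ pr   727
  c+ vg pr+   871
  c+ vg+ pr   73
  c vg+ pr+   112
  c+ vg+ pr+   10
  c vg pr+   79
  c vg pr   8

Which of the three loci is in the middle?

vg

The two most frequent reciprocal classes, c vg+ pr and c+ vg pr+, are the parental types, so the F1 was c vg+ pr / c+ vg pr+.
The two rarest classes, c vg pr and c+ vg+ pr+, are the double crossovers. Comparing them with the parentals, only the vg allele has switched, so vg is the middle locus and the order is c – vg – pr.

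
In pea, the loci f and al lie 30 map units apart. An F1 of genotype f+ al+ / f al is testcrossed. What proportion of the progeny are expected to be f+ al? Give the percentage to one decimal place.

15.0%

A map distance of 30 map units corresponds to a recombination frequency of 0.300.
The F1 is f+ al+ / f al, so f+ al is a recombinant gamete class with expected frequency r/2 = 0.300/2 = 0.1500.
That is 0.1500 = 15.0% of the progeny.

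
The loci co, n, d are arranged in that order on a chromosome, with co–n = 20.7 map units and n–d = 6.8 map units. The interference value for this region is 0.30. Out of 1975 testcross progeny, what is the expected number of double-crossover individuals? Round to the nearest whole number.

Map distances give recombination frequencies of 0.207 and 0.068 for the two intervals.
With interference 0.30 (so coincidence = 0.70), expected double-crossover frequency = 0.207 × 0.068 × 0.70 = 0.00985.
Expected number = 0.00985 × 1975 = 19.46 ≈ 19.

19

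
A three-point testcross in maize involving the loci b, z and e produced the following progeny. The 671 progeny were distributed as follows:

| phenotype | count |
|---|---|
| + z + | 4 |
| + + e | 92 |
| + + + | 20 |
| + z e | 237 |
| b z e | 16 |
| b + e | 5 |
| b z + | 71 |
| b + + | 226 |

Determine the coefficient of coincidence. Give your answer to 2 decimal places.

0.78

The two most frequent reciprocal classes, + z e and b + +, are the parental types, so the F1 was + z e / b + +.
The two rarest classes, + z + and b + e, are the double crossovers. Comparing them with the parentals, only the e allele has switched, so e is the middle locus and the order is z – e – b.
z–e: (163 + 9)/671 = 0.2563; e–b: (36 + 9)/671 = 0.0671.
Expected DCO frequency = 0.2563 × 0.0671 ≈ 0.01720; observed = 9/671 ≈ 0.01341.
Coefficient of coincidence = 0.01341/0.01720 ≈ 0.78.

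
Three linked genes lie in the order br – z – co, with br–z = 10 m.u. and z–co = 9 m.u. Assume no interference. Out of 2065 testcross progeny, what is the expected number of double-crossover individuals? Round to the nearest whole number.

Map distances give recombination frequencies of 0.100 and 0.090 for the two intervals.
With no interference, expected double-crossover frequency = 0.100 × 0.090 = 0.00900.
Expected number = 0.00900 × 2065 = 18.58 ≈ 19.

19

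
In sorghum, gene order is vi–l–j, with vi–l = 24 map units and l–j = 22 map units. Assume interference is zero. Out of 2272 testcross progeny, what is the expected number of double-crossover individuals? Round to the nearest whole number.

120

Map distances give recombination frequencies of 0.240 and 0.220 for the two intervals.
With no interference, expected double-crossover frequency = 0.240 × 0.220 = 0.05280.
Expected number = 0.05280 × 2272 = 119.96 ≈ 120.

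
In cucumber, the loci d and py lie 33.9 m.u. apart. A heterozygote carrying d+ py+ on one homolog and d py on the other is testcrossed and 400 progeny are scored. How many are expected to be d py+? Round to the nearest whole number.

A map distance of 33.9 m.u. corresponds to a recombination frequency of 0.339.
The F1 is d+ py+ / d py, so d py+ is a recombinant gamete class with expected frequency r/2 = 0.339/2 = 0.1695.
Expected number = 0.1695 × 400 = 67.80 ≈ 68.

68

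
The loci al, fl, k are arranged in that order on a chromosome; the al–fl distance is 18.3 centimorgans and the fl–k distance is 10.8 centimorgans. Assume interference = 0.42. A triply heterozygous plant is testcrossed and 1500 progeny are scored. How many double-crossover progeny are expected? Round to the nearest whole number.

17

Map distances give recombination frequencies of 0.183 and 0.108 for the two intervals.
With interference 0.42 (so coincidence = 0.58), expected double-crossover frequency = 0.183 × 0.108 × 0.58 = 0.01146.
Expected number = 0.01146 × 1500 = 17.19 ≈ 17.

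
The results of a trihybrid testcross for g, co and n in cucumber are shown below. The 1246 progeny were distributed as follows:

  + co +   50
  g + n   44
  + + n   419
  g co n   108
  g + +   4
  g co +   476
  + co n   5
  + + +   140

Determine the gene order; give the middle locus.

The two most frequent reciprocal classes, + + n and g co +, are the parental types, so the F1 was + + n / g co +.
The two rarest classes, + co n and g + +, are the double crossovers. Comparing them with the parentals, only the co allele has switched, so co is the middle locus and the order is g – co – n.

co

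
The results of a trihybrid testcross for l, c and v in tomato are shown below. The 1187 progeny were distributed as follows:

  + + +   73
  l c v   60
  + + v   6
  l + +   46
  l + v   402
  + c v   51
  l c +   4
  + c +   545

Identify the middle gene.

The two most frequent reciprocal classes, l + v and + c +, are the parental types, so the F1 was l + v / + c +.
The two rarest classes, + + v and l c +, are the double crossovers. Comparing them with the parentals, only the l allele has switched, so l is the middle locus and the order is v – l – c.

l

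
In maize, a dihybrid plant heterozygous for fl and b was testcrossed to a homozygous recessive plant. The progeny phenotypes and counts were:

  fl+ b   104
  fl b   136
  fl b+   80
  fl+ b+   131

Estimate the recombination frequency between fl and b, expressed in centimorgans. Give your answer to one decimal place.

The two most frequent classes, fl+ b+ (131) and fl b (136), are the parental types, so the F1 was fl+ b+ / fl b.
The recombinant classes are fl+ b and fl b+: 104 + 80 = 184.
Recombination frequency = 184/451 = 0.4080 ≈ 40.8%, i.e. 40.8 centimorgans.

40.8 centimorgans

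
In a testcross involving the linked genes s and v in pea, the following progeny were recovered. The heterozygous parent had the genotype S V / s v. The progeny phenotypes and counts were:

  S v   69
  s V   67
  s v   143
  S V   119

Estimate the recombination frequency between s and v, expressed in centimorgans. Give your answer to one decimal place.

The recombinant classes are S v and s V: 69 + 67 = 136.
Recombination frequency = 136/398 = 0.3417 ≈ 34.2%, i.e. 34.2 centimorgans.

34.2 centimorgans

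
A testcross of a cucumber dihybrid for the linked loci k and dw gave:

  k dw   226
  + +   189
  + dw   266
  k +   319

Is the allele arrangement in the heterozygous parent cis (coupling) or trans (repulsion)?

The two most frequent classes are + dw (266) and k + (319); these are the parental (non-recombinant) types.
So the F1 carried + dw on one chromosome and k + on the other — the recessive alleles are on opposite chromosomes (trans / repulsion).

trans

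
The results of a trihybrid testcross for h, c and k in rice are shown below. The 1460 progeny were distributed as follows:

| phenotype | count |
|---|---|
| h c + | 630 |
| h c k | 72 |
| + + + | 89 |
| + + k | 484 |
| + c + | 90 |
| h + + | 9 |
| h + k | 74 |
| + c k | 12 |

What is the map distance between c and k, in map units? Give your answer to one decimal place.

12.5 map units

The two most frequent reciprocal classes, + + k and h c +, are the parental types, so the F1 was + + k / h c +.
The two rarest classes, + c k and h + +, are the double crossovers. Comparing them with the parentals, only the c allele has switched, so c is the middle locus and the order is k – c – h.
Crossovers in the k–c interval produce the single-crossover classes + + + and h c k (89 + 72 = 161) plus the double crossovers (21).
RF(k–c) = (161 + 21) / 1460 = 182/1460 = 0.1247 → 12.5 map units.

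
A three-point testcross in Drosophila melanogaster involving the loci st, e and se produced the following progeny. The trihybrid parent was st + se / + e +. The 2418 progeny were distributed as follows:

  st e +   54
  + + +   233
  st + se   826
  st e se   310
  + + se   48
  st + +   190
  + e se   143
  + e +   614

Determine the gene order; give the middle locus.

The two rarest classes, + + se and st e +, are the double crossovers. Comparing them with the parentals, only the st allele has switched, so st is the middle locus and the order is se – st – e.

st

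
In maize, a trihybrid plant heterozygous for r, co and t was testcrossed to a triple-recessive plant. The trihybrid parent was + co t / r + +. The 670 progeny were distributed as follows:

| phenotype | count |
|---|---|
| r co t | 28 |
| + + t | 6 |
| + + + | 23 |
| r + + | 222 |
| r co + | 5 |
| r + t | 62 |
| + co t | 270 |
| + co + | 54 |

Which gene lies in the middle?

The two rarest classes, + + t and r co +, are the double crossovers. Comparing them with the parentals, only the co allele has switched, so co is the middle locus and the order is t – co – r.

co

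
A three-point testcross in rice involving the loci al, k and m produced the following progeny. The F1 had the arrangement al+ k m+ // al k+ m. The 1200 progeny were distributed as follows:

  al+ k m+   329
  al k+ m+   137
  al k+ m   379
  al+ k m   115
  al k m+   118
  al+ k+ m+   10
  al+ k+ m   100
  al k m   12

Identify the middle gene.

The two rarest classes, al+ k+ m+ and al k m, are the double crossovers. Comparing them with the parentals, only the k allele has switched, so k is the middle locus and the order is m – k – al.

k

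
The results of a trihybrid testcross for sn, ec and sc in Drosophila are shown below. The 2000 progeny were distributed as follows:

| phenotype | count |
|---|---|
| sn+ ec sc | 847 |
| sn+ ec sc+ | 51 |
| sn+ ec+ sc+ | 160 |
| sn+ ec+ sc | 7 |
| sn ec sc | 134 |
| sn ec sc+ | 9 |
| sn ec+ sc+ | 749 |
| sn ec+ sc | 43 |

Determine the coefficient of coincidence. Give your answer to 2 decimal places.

The two most frequent reciprocal classes, sn+ ec sc and sn ec+ sc+, are the parental types, so the F1 was sn+ ec sc / sn ec+ sc+.
The two rarest classes, sn+ ec+ sc and sn ec sc+, are the double crossovers. Comparing them with the parentals, only the ec allele has switched, so ec is the middle locus and the order is sc – ec – sn.
sc–ec: (94 + 16)/2000 = 0.0550; ec–sn: (294 + 16)/2000 = 0.1550.
Expected DCO frequency = 0.0550 × 0.1550 ≈ 0.00852; observed = 16/2000 ≈ 0.00800.
Coefficient of coincidence = 0.00800/0.00852 ≈ 0.94.

0.94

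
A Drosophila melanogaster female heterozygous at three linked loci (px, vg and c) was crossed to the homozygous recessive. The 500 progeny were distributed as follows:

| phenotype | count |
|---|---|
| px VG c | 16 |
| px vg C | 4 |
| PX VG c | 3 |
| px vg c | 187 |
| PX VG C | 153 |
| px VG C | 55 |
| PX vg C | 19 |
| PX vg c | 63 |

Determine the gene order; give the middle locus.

c

The two most frequent reciprocal classes, PX VG C and px vg c, are the parental types, so the F1 was PX VG C / px vg c.
The two rarest classes, PX VG c and px vg C, are the double crossovers. Comparing them with the parentals, only the c allele has switched, so c is the middle locus and the order is px – c – vg.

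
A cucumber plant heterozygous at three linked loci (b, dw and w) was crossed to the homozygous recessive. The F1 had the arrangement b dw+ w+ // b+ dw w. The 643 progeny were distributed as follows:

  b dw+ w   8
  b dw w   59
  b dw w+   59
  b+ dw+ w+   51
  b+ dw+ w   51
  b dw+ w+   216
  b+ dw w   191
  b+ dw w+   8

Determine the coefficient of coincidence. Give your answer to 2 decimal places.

0.65

The two rarest classes, b dw+ w and b+ dw w+, are the double crossovers. Comparing them with the parentals, only the w allele has switched, so w is the middle locus and the order is dw – w – b.
dw–w: (110 + 16)/643 = 0.1960; w–b: (110 + 16)/643 = 0.1960.
Expected DCO frequency = 0.1960 × 0.1960 ≈ 0.03842; observed = 16/643 ≈ 0.02488.
Coefficient of coincidence = 0.02488/0.03842 ≈ 0.65.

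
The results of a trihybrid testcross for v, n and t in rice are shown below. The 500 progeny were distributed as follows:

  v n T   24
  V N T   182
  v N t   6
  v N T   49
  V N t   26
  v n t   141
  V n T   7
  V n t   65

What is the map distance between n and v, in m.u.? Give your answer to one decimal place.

25.4 m.u.

The two most frequent reciprocal classes, v n t and V N T, are the parental types, so the F1 was v n t / V N T.
The two rarest classes, v N t and V n T, are the double crossovers. Comparing them with the parentals, only the n allele has switched, so n is the middle locus and the order is t – n – v.
Crossovers in the n–v interval produce the single-crossover classes V n t and v N T (65 + 49 = 114) plus the double crossovers (13).
RF(n–v) = (114 + 13) / 500 = 127/500 = 0.2540 → 25.4 m.u.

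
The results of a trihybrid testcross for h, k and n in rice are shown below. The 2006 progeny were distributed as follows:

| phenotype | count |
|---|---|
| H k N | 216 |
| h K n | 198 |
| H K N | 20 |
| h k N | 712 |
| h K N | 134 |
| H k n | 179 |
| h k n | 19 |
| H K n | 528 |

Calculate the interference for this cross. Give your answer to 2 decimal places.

0.51

The two most frequent reciprocal classes, H K n and h k N, are the parental types, so the F1 was H K n / h k N.
The two rarest classes, H K N and h k n, are the double crossovers. Comparing them with the parentals, only the n allele has switched, so n is the middle locus and the order is h – n – k.
h–n: (414 + 39)/2006 = 0.2258; n–k: (313 + 39)/2006 = 0.1755.
Expected DCO frequency = 0.2258 × 0.1755 ≈ 0.03963; observed = 39/2006 ≈ 0.01944.
Coefficient of coincidence = 0.01944/0.03963 ≈ 0.49; interference = 1 − 0.49 = 0.51.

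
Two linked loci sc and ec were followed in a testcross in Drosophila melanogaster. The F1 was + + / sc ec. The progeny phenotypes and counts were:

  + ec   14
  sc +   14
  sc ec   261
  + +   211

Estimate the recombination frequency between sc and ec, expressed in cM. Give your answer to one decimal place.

5.6 cM

The recombinant classes are + ec and sc +: 14 + 14 = 28.
Recombination frequency = 28/500 = 0.0560 ≈ 5.6%, i.e. 5.6 cM.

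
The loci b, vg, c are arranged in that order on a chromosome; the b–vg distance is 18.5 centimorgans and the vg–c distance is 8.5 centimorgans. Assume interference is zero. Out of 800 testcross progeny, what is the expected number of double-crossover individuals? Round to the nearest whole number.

13

Map distances give recombination frequencies of 0.185 and 0.085 for the two intervals.
With no interference, expected double-crossover frequency = 0.185 × 0.085 = 0.01572.
Expected number = 0.01572 × 800 = 12.58 ≈ 13.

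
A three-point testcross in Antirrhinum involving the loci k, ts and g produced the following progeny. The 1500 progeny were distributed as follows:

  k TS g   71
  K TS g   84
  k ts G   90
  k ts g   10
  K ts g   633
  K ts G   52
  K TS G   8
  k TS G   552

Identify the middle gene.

The two most frequent reciprocal classes, k TS G and K ts g, are the parental types, so the F1 was k TS G / K ts g.
The two rarest classes, K TS G and k ts g, are the double crossovers. Comparing them with the parentals, only the k allele has switched, so k is the middle locus and the order is ts – k – g.

k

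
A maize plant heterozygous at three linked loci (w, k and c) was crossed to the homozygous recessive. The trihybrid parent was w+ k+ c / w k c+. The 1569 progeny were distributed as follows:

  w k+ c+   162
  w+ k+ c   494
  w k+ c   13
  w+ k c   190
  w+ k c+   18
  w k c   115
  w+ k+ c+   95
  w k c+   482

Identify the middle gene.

w

The two rarest classes, w k+ c and w+ k c+, are the double crossovers. Comparing them with the parentals, only the w allele has switched, so w is the middle locus and the order is k – w – c.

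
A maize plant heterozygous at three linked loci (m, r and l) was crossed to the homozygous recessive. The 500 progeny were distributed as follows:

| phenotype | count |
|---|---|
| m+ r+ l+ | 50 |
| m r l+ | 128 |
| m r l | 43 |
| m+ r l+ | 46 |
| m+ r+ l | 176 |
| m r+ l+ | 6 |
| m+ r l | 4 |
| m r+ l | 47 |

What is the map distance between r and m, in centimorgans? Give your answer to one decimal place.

The two most frequent reciprocal classes, m r l+ and m+ r+ l, are the parental types, so the F1 was m r l+ / m+ r+ l.
The two rarest classes, m r+ l+ and m+ r l, are the double crossovers. Comparing them with the parentals, only the r allele has switched, so r is the middle locus and the order is m – r – l.
Crossovers in the m–r interval produce the single-crossover classes m+ r l+ and m r+ l (46 + 47 = 93) plus the double crossovers (10).
RF(m–r) = (93 + 10) / 500 = 103/500 = 0.2060 → 20.6 centimorgans.

20.6 centimorgans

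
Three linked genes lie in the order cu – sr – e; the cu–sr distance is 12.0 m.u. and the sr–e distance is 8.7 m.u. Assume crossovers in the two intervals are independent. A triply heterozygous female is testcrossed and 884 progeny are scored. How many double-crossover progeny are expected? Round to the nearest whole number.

9

Map distances give recombination frequencies of 0.120 and 0.087 for the two intervals.
With no interference, expected double-crossover frequency = 0.120 × 0.087 = 0.01044.
Expected number = 0.01044 × 884 = 9.23 ≈ 9.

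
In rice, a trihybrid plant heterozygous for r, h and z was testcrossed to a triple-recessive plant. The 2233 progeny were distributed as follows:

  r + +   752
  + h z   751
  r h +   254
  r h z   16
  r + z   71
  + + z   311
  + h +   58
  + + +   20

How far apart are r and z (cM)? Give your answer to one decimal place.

7.4 cM

The two most frequent reciprocal classes, + h z and r + +, are the parental types, so the F1 was + h z / r + +.
The two rarest classes, r h z and + + +, are the double crossovers. Comparing them with the parentals, only the r allele has switched, so r is the middle locus and the order is h – r – z.
Crossovers in the r–z interval produce the single-crossover classes + h + and r + z (58 + 71 = 129) plus the double crossovers (36).
RF(r–z) = (129 + 36) / 2233 = 165/2233 = 0.0739 → 7.4 cM.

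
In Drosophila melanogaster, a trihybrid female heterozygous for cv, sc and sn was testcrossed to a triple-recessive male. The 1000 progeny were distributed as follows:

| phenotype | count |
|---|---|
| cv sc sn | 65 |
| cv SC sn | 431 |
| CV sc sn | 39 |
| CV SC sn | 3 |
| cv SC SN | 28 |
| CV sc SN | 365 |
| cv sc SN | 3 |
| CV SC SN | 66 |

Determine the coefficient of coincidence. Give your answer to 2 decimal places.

0.60

The two most frequent reciprocal classes, CV sc SN and cv SC sn, are the parental types, so the F1 was CV sc SN / cv SC sn.
The two rarest classes, cv sc SN and CV SC sn, are the double crossovers. Comparing them with the parentals, only the cv allele has switched, so cv is the middle locus and the order is sn – cv – sc.
sn–cv: (67 + 6)/1000 = 0.0730; cv–sc: (131 + 6)/1000 = 0.1370.
Expected DCO frequency = 0.0730 × 0.1370 ≈ 0.01000; observed = 6/1000 ≈ 0.00600.
Coefficient of coincidence = 0.00600/0.01000 ≈ 0.60.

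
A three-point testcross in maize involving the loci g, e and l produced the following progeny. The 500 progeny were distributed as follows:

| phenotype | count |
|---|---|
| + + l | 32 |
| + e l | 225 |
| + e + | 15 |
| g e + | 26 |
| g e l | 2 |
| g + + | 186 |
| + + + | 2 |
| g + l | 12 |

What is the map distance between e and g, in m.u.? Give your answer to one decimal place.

The two most frequent reciprocal classes, g + + and + e l, are the parental types, so the F1 was g + + / + e l.
The two rarest classes, + + + and g e l, are the double crossovers. Comparing them with the parentals, only the g allele has switched, so g is the middle locus and the order is e – g – l.
Crossovers in the e–g interval produce the single-crossover classes g e + and + + l (26 + 32 = 58) plus the double crossovers (4).
RF(e–g) = (58 + 4) / 500 = 62/500 = 0.1240 → 12.4 m.u.

12.4 m.u.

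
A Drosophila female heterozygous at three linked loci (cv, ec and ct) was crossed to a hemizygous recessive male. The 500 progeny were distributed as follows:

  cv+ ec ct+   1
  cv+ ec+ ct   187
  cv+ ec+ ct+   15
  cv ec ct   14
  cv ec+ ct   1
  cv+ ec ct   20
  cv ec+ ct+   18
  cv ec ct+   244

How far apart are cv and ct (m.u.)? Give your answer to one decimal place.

The two most frequent reciprocal classes, cv ec ct+ and cv+ ec+ ct, are the parental types, so the F1 was cv ec ct+ / cv+ ec+ ct.
The two rarest classes, cv+ ec ct+ and cv ec+ ct, are the double crossovers. Comparing them with the parentals, only the cv allele has switched, so cv is the middle locus and the order is ct – cv – ec.
Crossovers in the ct–cv interval produce the single-crossover classes cv ec ct and cv+ ec+ ct+ (14 + 15 = 29) plus the double crossovers (2).
RF(ct–cv) = (29 + 2) / 500 = 31/500 = 0.0620 → 6.2 m.u.

6.2 m.u.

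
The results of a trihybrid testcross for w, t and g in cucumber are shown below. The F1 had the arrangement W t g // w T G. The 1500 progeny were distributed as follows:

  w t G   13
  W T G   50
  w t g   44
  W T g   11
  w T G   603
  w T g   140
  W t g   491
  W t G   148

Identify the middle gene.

t

The two rarest classes, W T g and w t G, are the double crossovers. Comparing them with the parentals, only the t allele has switched, so t is the middle locus and the order is w – t – g.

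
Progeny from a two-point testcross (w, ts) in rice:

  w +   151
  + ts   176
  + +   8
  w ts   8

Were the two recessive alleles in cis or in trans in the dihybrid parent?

The two most frequent classes are + ts (176) and w + (151); these are the parental (non-recombinant) types.
So the F1 carried + ts on one chromosome and w + on the other — the recessive alleles are on opposite chromosomes (trans / repulsion).

trans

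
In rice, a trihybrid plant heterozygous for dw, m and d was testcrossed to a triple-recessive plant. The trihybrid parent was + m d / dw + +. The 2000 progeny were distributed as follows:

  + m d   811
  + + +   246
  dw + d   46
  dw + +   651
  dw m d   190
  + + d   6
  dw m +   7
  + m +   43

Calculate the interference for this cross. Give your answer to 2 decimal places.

The two rarest classes, + + d and dw m +, are the double crossovers. Comparing them with the parentals, only the m allele has switched, so m is the middle locus and the order is d – m – dw.
d–m: (89 + 13)/2000 = 0.0510; m–dw: (436 + 13)/2000 = 0.2245.
Expected DCO frequency = 0.0510 × 0.2245 ≈ 0.01145; observed = 13/2000 ≈ 0.00650.
Coefficient of coincidence = 0.00650/0.01145 ≈ 0.57; interference = 1 − 0.57 = 0.43.

0.43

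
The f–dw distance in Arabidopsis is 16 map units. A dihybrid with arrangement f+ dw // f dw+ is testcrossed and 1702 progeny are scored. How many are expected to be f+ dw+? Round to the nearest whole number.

136

A map distance of 16 map units corresponds to a recombination frequency of 0.160.
The F1 is f+ dw / f dw+, so f+ dw+ is a recombinant gamete class with expected frequency r/2 = 0.160/2 = 0.0800.
Expected number = 0.0800 × 1702 = 136.16 ≈ 136.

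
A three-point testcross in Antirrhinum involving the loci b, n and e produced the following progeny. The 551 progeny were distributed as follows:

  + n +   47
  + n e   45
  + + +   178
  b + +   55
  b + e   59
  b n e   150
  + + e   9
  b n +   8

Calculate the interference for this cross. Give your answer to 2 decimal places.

0.35

The two most frequent reciprocal classes, + + + and b n e, are the parental types, so the F1 was + + + / b n e.
The two rarest classes, + + e and b n +, are the double crossovers. Comparing them with the parentals, only the e allele has switched, so e is the middle locus and the order is n – e – b.
n–e: (106 + 17)/551 = 0.2232; e–b: (100 + 17)/551 = 0.2123.
Expected DCO frequency = 0.2232 × 0.2123 ≈ 0.04739; observed = 17/551 ≈ 0.03085.
Coefficient of coincidence = 0.03085/0.04739 ≈ 0.65; interference = 1 − 0.65 = 0.35.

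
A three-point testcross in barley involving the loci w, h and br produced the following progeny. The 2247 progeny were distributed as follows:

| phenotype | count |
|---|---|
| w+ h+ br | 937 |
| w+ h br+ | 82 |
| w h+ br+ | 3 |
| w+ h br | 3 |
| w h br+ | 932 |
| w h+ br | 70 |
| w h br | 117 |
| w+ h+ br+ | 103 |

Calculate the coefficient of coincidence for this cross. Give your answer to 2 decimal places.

The two most frequent reciprocal classes, w h br+ and w+ h+ br, are the parental types, so the F1 was w h br+ / w+ h+ br.
The two rarest classes, w h+ br+ and w+ h br, are the double crossovers. Comparing them with the parentals, only the h allele has switched, so h is the middle locus and the order is br – h – w.
br–h: (220 + 6)/2247 = 0.1006; h–w: (152 + 6)/2247 = 0.0703.
Expected DCO frequency = 0.1006 × 0.0703 ≈ 0.00707; observed = 6/2247 ≈ 0.00267.
Coefficient of coincidence = 0.00267/0.00707 ≈ 0.38.

0.38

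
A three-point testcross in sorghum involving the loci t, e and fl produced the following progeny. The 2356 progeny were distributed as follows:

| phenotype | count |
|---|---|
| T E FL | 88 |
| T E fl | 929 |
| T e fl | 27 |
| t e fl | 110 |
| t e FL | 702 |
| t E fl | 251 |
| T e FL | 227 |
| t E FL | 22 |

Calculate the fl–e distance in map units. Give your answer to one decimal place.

10.5 map units

The two most frequent reciprocal classes, t e FL and T E fl, are the parental types, so the F1 was t e FL / T E fl.
The two rarest classes, t E FL and T e fl, are the double crossovers. Comparing them with the parentals, only the e allele has switched, so e is the middle locus and the order is t – e – fl.
Crossovers in the e–fl interval produce the single-crossover classes t e fl and T E FL (110 + 88 = 198) plus the double crossovers (49).
RF(e–fl) = (198 + 49) / 2356 = 247/2356 = 0.1048 → 10.5 map units.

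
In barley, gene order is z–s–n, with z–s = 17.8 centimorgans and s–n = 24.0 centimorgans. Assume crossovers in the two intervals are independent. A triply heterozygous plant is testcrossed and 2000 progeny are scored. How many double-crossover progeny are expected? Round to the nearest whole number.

Map distances give recombination frequencies of 0.178 and 0.240 for the two intervals.
With no interference, expected double-crossover frequency = 0.178 × 0.240 = 0.04272.
Expected number = 0.04272 × 2000 = 85.44 ≈ 85.

85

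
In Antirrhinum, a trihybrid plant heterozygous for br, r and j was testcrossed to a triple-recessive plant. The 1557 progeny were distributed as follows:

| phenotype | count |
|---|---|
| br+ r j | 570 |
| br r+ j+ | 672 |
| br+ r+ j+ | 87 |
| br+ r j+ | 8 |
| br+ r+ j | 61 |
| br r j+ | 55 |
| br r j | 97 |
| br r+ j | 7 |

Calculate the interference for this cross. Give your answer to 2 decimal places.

The two most frequent reciprocal classes, br+ r j and br r+ j+, are the parental types, so the F1 was br+ r j / br r+ j+.
The two rarest classes, br+ r j+ and br r+ j, are the double crossovers. Comparing them with the parentals, only the j allele has switched, so j is the middle locus and the order is r – j – br.
r–j: (116 + 15)/1557 = 0.0841; j–br: (184 + 15)/1557 = 0.1278.
Expected DCO frequency = 0.0841 × 0.1278 ≈ 0.01075; observed = 15/1557 ≈ 0.00963.
Coefficient of coincidence = 0.00963/0.01075 ≈ 0.90; interference = 1 − 0.90 = 0.10.

0.10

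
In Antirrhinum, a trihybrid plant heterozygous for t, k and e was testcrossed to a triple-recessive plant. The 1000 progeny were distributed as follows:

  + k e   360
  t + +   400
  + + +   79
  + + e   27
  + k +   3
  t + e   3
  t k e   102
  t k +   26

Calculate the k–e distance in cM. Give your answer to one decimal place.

5.9 cM

The two most frequent reciprocal classes, t + + and + k e, are the parental types, so the F1 was t + + / + k e.
The two rarest classes, t + e and + k +, are the double crossovers. Comparing them with the parentals, only the e allele has switched, so e is the middle locus and the order is t – e – k.
Crossovers in the e–k interval produce the single-crossover classes t k + and + + e (26 + 27 = 53) plus the double crossovers (6).
RF(e–k) = (53 + 6) / 1000 = 59/1000 = 0.0590 → 5.9 cM.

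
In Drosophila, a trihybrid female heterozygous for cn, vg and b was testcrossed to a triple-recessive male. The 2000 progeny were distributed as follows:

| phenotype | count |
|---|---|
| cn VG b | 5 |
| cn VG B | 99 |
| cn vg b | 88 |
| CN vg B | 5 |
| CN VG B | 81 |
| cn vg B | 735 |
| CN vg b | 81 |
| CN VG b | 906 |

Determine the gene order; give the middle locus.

The two most frequent reciprocal classes, cn vg B and CN VG b, are the parental types, so the F1 was cn vg B / CN VG b.
The two rarest classes, CN vg B and cn VG b, are the double crossovers. Comparing them with the parentals, only the cn allele has switched, so cn is the middle locus and the order is b – cn – vg.

cn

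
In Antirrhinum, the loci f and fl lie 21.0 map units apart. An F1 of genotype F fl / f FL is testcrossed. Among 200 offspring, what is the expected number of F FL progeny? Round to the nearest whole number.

21

A map distance of 21.0 map units corresponds to a recombination frequency of 0.210.
The F1 is F fl / f FL, so F FL is a recombinant gamete class with expected frequency r/2 = 0.210/2 = 0.1050.
Expected number = 0.1050 × 200 = 21.00 ≈ 21.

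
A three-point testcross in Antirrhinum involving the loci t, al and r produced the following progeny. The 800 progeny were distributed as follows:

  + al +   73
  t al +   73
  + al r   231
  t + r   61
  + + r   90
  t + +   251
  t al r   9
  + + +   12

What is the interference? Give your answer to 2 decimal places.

0.41

The two most frequent reciprocal classes, t + + and + al r, are the parental types, so the F1 was t + + / + al r.
The two rarest classes, + + + and t al r, are the double crossovers. Comparing them with the parentals, only the t allele has switched, so t is the middle locus and the order is al – t – r.
al–t: (163 + 21)/800 = 0.2300; t–r: (134 + 21)/800 = 0.1938.
Expected DCO frequency = 0.2300 × 0.1938 ≈ 0.04457; observed = 21/800 ≈ 0.02625.
Coefficient of coincidence = 0.02625/0.04457 ≈ 0.59; interference = 1 − 0.59 = 0.41.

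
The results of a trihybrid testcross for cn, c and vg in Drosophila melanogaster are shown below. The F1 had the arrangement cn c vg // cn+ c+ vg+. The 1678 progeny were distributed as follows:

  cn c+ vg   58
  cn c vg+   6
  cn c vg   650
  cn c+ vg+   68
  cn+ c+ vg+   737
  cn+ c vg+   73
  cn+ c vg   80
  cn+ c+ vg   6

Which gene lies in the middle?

vg

The two rarest classes, cn c vg+ and cn+ c+ vg, are the double crossovers. Comparing them with the parentals, only the vg allele has switched, so vg is the middle locus and the order is cn – vg – c.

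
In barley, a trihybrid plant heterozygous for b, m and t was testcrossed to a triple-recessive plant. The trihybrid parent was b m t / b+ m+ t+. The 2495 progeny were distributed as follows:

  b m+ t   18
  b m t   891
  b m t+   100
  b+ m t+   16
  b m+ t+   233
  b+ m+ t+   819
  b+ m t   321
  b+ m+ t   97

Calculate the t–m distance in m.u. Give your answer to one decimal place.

The two rarest classes, b m+ t and b+ m t+, are the double crossovers. Comparing them with the parentals, only the m allele has switched, so m is the middle locus and the order is t – m – b.
Crossovers in the t–m interval produce the single-crossover classes b m t+ and b+ m+ t (100 + 97 = 197) plus the double crossovers (34).
RF(t–m) = (197 + 34) / 2495 = 231/2495 = 0.0926 → 9.3 m.u.

9.3 m.u.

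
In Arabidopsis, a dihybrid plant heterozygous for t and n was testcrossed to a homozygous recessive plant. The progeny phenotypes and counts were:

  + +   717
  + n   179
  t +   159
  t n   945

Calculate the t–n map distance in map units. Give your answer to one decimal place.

16.9 map units

The two most frequent classes, + + (717) and t n (945), are the parental types, so the F1 was + + / t n.
The recombinant classes are + n and t +: 179 + 159 = 338.
Recombination frequency = 338/2000 = 0.1690 ≈ 16.9%, i.e. 16.9 map units.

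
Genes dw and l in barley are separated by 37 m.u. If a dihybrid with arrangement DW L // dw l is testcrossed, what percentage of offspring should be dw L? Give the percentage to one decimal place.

18.5%

A map distance of 37 m.u. corresponds to a recombination frequency of 0.370.
The F1 is DW L / dw l, so dw L is a recombinant gamete class with expected frequency r/2 = 0.370/2 = 0.1850.
That is 0.1850 = 18.5% of the progeny.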